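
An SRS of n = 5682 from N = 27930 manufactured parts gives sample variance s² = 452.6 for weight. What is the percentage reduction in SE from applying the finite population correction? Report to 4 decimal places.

10.7496

f = n/N = 5682/27930 = 0.20343716.
SE_no-fpc = √(s²/n) = 0.28223226; SE_fpc = √((1−f)s²/n) = 0.25189334.
Ratio = √(1−f) = 0.89250369. Reduction = 100·(1 − 0.89250369) = 10.7496%.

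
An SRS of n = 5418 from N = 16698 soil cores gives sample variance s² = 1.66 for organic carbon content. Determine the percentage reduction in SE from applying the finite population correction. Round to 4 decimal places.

f = n/N = 5418/16698 = 0.32447000.
SE_no-fpc = √(s²/n) = 0.017503889; SE_fpc = √((1−f)s²/n) = 0.014386557.
Ratio = √(1−f) = 0.82190632. Reduction = 100·(1 − 0.82190632) = 17.8094%.

17.8094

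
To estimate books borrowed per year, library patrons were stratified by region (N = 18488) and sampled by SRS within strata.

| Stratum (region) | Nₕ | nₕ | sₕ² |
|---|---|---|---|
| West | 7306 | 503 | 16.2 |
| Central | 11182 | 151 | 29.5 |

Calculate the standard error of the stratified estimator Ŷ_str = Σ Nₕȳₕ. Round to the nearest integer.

Var(Ŷ_str) = Σₕ Nₕ²(1 − fₕ)sₕ²/nₕ.
West: 7306²·(1 − 503/7306)·16.2/503 = 1.6007635 × 10^6.
Central: 11182²·(1 − 151/11182)·29.5/151 = 2.4097914 × 10^7.
Sum = 2.5698678 × 10^7.
SE = √(2.5698678 × 10^7) = 5069.

5069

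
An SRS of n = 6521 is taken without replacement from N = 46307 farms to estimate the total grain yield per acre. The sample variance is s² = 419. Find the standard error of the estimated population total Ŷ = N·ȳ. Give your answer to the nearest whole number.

10880

Var(Ŷ) = N²·Var(ȳ) = N²·(1 − n/N)·s²/n.
f = 6521/46307 = 0.14082104; Var(ȳ) = 0.85917896·419/6521 = 0.055205641.
Var(Ŷ) = 46307² · 0.055205641 = 1.1837957 × 10^8.
SE(Ŷ) = √(1.1837957 × 10^8) = 10880.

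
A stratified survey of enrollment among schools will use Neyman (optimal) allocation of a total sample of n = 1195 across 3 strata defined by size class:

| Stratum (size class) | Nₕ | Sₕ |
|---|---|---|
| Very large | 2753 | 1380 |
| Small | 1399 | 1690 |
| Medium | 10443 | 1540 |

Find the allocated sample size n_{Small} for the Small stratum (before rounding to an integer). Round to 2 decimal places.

127.01

Neyman allocation: nₕ = n·NₕSₕ / Σⱼ NⱼSⱼ.
Σ NⱼSⱼ = 2753·1380 + 1399·1690 + 10443·1540 = 2.224567 × 10^7.
n_{Small} = 1195·1399·1690 / (2.224567 × 10^7) = 127.01.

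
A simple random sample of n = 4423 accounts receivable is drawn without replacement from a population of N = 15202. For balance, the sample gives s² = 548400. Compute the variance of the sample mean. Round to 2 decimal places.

87.91

Under SRS without replacement, Var(ȳ) = (1 − f)·s²/n with f = n/N = 4423/15202 = 0.29094856.
Var(ȳ) = (1 − 0.29094856)·548400/4423 = 0.70905144·123.98824 = 87.914043.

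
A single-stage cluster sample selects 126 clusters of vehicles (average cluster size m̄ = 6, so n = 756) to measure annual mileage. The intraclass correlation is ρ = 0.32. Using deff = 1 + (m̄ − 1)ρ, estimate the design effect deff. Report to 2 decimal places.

2.60

deff = 1 + (6 − 1)·0.32 = 1 + 1.6 = 2.6.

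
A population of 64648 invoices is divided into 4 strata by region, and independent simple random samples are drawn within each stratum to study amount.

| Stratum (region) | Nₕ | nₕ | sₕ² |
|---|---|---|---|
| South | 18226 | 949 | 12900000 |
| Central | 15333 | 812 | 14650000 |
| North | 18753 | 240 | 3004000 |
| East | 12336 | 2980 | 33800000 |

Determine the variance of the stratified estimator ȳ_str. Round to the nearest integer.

Var(ȳ_str) = Σₕ Wₕ²(1 − fₕ)sₕ²/nₕ with Wₕ = Nₕ/N, N = 64648.
South: Wₕ = 0.28192674; term = 0.28192674²·(1 − 0.05206847)·12900000/949 = 1024.1723.
Central: Wₕ = 0.23717671; term = 0.23717671²·(1 − 0.05295767)·14650000/812 = 961.15863.
North: Wₕ = 0.29007858; term = 0.29007858²·(1 − 0.01279795)·3004000/240 = 1039.7431.
East: Wₕ = 0.19081797; term = 0.19081797²·(1 − 0.24156939)·33800000/2980 = 313.22385.
Sum = 3338.2979.

3338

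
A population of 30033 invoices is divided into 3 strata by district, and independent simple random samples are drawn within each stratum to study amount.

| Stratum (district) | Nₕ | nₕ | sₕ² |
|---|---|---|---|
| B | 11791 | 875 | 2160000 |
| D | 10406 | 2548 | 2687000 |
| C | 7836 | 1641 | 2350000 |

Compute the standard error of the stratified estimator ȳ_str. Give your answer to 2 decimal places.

Var(ȳ_str) = Σₕ Wₕ²(1 − fₕ)sₕ²/nₕ with Wₕ = Nₕ/N, N = 30033.
B: Wₕ = 0.39260147; term = 0.39260147²·(1 − 0.07420914)·2160000/875 = 352.25927.
D: Wₕ = 0.34648553; term = 0.34648553²·(1 − 0.24485874)·2687000/2548 = 95.601929.
C: Wₕ = 0.26091300; term = 0.26091300²·(1 − 0.20941807)·2350000/1641 = 77.07217.
Sum = 524.93337.
SE = √(524.93337) = 22.91.

22.91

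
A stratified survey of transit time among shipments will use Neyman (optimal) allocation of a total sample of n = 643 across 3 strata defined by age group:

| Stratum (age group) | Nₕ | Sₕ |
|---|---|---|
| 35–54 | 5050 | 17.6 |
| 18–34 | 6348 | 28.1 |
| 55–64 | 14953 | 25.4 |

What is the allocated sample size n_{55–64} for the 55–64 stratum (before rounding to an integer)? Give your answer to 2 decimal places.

377.42

Neyman allocation: nₕ = n·NₕSₕ / Σⱼ NⱼSⱼ.
Σ NⱼSⱼ = 5050·17.6 + 6348·28.1 + 14953·25.4 = 647065.
n_{55–64} = 643·14953·25.4 / 647065 = 377.42.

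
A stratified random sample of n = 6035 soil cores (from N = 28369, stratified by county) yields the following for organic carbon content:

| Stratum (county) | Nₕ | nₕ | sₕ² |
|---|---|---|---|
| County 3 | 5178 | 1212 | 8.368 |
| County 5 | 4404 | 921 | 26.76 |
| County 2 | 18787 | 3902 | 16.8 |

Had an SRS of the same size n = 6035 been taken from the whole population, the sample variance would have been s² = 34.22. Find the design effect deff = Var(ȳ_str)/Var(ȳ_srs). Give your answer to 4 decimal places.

Var(ȳ_str) = Σ Wₕ²(1−fₕ)sₕ²/nₕ with Wₕ = Nₕ/28369:
  County 3: (5178/28369)²·(1−1212/5178)·8.368/1212 = 1.761756 × 10^-4
  County 5: (4404/28369)²·(1−921/4404)·26.76/921 = 5.5378248 × 10^-4
  County 2: (18787/28369)²·(1−3902/18787)·16.8/3902 = 0.0014960298
  → Var(ȳ_str) = 0.0022259879.
Var(ȳ_srs) = (1 − 6035/28369)·34.22/6035 = 0.0044640106.
deff = 0.0022259879 / 0.0044640106 = 0.4987.

0.4987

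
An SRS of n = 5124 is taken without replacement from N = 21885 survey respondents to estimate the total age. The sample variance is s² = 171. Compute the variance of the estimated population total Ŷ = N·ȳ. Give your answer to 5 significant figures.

Var(Ŷ) = N²·Var(ȳ) = N²·(1 − n/N)·s²/n.
f = 5124/21885 = 0.23413297; Var(ȳ) = 0.76586703·171/5124 = 0.025558794.
Var(Ŷ) = 21885² · 0.025558794 = 1.2241467 × 10^7.

1.2241 × 10^7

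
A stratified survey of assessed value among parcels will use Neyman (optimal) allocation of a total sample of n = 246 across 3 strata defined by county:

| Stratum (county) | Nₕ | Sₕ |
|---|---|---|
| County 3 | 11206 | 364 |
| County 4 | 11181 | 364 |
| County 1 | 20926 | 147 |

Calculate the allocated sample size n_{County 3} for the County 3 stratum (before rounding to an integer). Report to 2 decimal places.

89.39

Neyman allocation: nₕ = n·NₕSₕ / Σⱼ NⱼSⱼ.
Σ NⱼSⱼ = 11206·364 + 11181·364 + 20926·147 = 1.122499 × 10^7.
n_{County 3} = 246·11206·364 / (1.122499 × 10^7) = 89.39.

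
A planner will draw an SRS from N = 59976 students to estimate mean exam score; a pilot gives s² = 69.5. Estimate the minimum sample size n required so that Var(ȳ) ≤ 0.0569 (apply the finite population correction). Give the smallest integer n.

1198

Without fpc, n₀ = s²/D = 69.5/0.0569 = 1221.4411.
With fpc, (1 − n/N)·s²/n ≤ D requires n ≥ n₀/(1 + n₀/N) = 1221.4411/(1 + 1221.4411/59976) = 1197.0623.
Rounding up, n = 1198.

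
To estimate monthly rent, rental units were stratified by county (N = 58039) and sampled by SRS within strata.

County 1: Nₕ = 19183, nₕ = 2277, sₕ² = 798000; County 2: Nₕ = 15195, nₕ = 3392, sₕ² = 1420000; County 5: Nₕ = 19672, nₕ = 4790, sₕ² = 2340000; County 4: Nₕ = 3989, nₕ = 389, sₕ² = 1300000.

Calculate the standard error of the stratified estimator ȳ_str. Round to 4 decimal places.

10.6176

Var(ȳ_str) = Σₕ Wₕ²(1 − fₕ)sₕ²/nₕ with Wₕ = Nₕ/N, N = 58039.
County 1: Wₕ = 0.33051913; term = 0.33051913²·(1 − 0.11869885)·798000/2277 = 33.740958.
County 2: Wₕ = 0.26180672; term = 0.26180672²·(1 − 0.22323133)·1420000/3392 = 22.288753.
County 5: Wₕ = 0.33894450; term = 0.33894450²·(1 − 0.24349329)·2340000/4790 = 42.457099.
County 4: Wₕ = 0.06872965; term = 0.06872965²·(1 − 0.09751817)·1300000/389 = 14.246902.
Sum = 112.73371.
SE = √(112.73371) = 10.6176.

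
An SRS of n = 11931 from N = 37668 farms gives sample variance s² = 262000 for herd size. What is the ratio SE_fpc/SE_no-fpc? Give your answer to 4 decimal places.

f = n/N = 11931/37668 = 0.31674100.
SE_no-fpc = √(s²/n) = 4.6861072; SE_fpc = √((1−f)s²/n) = 3.873512.
Ratio = √(1−f) = 0.82659482.

0.8266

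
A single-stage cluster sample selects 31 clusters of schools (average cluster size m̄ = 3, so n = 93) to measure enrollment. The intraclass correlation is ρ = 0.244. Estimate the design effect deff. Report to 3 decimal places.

deff = 1 + (3 − 1)·0.244 = 1 + 0.488 = 1.488.

1.488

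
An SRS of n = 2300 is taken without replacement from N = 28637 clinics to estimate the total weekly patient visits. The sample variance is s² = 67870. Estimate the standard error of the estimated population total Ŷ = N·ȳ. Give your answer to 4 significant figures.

Var(Ŷ) = N²·Var(ȳ) = N²·(1 − n/N)·s²/n.
f = 2300/28637 = 0.08031568; Var(ȳ) = 0.91968432·67870/2300 = 27.138685.
Var(Ŷ) = 28637² · 27.138685 = 2.2255832 × 10^10.
SE(Ŷ) = √(2.2255832 × 10^10) = 149200.

149200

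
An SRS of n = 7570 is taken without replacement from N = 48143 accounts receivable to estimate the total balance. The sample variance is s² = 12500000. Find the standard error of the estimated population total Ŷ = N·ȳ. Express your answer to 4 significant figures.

Var(Ŷ) = N²·Var(ȳ) = N²·(1 − n/N)·s²/n.
f = 7570/48143 = 0.15723989; Var(ȳ) = 0.84276011·12500000/7570 = 1391.6118.
Var(Ŷ) = 48143² · 1391.6118 = 3.2254061 × 10^12.
SE(Ŷ) = √(3.2254061 × 10^12) = 1.796 × 10^6.

1.796 × 10^6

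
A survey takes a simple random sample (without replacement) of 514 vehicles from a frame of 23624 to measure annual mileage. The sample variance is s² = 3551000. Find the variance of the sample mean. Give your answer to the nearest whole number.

6758

Under SRS without replacement, Var(ȳ) = (1 − f)·s²/n with f = n/N = 514/23624 = 0.02175753.
Var(ȳ) = (1 − 0.02175753)·3551000/514 = 0.97824247·6908.5603 = 6758.2471.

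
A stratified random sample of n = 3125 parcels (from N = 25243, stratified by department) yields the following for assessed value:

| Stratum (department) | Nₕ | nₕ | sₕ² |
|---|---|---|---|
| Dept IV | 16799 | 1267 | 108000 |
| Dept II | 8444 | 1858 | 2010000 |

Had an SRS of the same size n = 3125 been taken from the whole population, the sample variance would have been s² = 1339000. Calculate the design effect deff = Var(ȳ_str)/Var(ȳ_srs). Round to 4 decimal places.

0.3444

Var(ȳ_str) = Σ Wₕ²(1−fₕ)sₕ²/nₕ with Wₕ = Nₕ/25243:
  Dept IV: (16799/25243)²·(1−1267/16799)·108000/1267 = 34.904066
  Dept II: (8444/25243)²·(1−1858/8444)·2010000/1858 = 94.414428
  → Var(ȳ_str) = 129.31849.
Var(ȳ_srs) = (1 − 3125/25243)·1339000/3125 = 375.43559.
deff = 129.31849 / 375.43559 = 0.3444.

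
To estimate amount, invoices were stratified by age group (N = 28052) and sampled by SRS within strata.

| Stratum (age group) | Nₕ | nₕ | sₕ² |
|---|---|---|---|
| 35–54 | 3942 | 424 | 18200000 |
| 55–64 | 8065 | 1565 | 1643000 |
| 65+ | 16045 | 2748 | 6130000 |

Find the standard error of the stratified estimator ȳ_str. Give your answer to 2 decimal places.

Var(ȳ_str) = Σₕ Wₕ²(1 − fₕ)sₕ²/nₕ with Wₕ = Nₕ/N, N = 28052.
35–54: Wₕ = 0.14052474; term = 0.14052474²·(1 − 0.10755961)·18200000/424 = 756.46759.
55–64: Wₕ = 0.28750178; term = 0.28750178²·(1 − 0.19404836)·1643000/1565 = 69.938013.
65+: Wₕ = 0.57197348; term = 0.57197348²·(1 − 0.17126831)·6130000/2748 = 604.79679.
Sum = 1431.2024.
SE = √(1431.2024) = 37.83.

37.83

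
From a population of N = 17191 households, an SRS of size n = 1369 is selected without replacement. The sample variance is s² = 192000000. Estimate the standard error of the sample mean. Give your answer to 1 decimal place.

359.3

Under SRS without replacement, Var(ȳ) = (1 − f)·s²/n with f = n/N = 1369/17191 = 0.07963469.
Var(ȳ) = (1 − 0.07963469)·192000000/1369 = 0.92036531·140248.36 = 129079.72.
SE(ȳ) = √(129079.72) = 359.3.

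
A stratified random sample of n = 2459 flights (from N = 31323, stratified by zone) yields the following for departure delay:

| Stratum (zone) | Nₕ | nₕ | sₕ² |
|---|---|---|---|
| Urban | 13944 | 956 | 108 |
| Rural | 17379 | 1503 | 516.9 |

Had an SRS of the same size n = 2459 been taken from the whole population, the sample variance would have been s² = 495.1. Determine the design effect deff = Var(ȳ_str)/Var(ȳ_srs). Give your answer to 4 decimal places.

Var(ȳ_str) = Σ Wₕ²(1−fₕ)sₕ²/nₕ with Wₕ = Nₕ/31323:
  Urban: (13944/31323)²·(1−956/13944)·108/956 = 0.020853013
  Rural: (17379/31323)²·(1−1503/17379)·516.9/1503 = 0.096713416
  → Var(ȳ_str) = 0.11756643.
Var(ȳ_srs) = (1 − 2459/31323)·495.1/2459 = 0.18553573.
deff = 0.11756643 / 0.18553573 = 0.6337.

0.6337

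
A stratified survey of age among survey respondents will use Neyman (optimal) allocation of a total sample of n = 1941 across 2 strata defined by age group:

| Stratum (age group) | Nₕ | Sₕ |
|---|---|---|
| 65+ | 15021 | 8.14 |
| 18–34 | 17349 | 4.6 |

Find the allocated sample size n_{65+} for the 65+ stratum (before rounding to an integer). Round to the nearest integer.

Neyman allocation: nₕ = n·NₕSₕ / Σⱼ NⱼSⱼ.
Σ NⱼSⱼ = 15021·8.14 + 17349·4.6 = 202076.34.
n_{65+} = 1941·15021·8.14 / 202076.34 = 1174.

1174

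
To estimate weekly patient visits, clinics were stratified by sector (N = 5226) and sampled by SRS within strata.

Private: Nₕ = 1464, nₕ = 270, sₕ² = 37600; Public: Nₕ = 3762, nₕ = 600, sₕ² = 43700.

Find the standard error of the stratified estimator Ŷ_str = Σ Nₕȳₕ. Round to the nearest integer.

33314

Var(Ŷ_str) = Σₕ Nₕ²(1 − fₕ)sₕ²/nₕ.
Private: 1464²·(1 − 270/1464)·37600/270 = 2.4342741 × 10^8.
Public: 3762²·(1 − 600/3762)·43700/600 = 8.6638484 × 10^8.
Sum = 1.1098123 × 10^9.
SE = √(1.1098123 × 10^9) = 33314.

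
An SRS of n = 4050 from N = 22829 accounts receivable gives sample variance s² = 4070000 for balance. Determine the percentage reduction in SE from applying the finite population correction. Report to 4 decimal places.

9.3030

f = n/N = 4050/22829 = 0.17740593.
SE_no-fpc = √(s²/n) = 31.700761; SE_fpc = √((1−f)s²/n) = 28.751631.
Ratio = √(1−f) = 0.90696972. Reduction = 100·(1 − 0.90696972) = 9.3030%.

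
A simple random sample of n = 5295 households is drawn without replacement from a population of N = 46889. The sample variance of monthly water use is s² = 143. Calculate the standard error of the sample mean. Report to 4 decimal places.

0.1548

Under SRS without replacement, Var(ȳ) = (1 − f)·s²/n with f = n/N = 5295/46889 = 0.11292627.
Var(ȳ) = (1 − 0.11292627)·143/5295 = 0.88707373·0.02700661 = 0.023956854.
SE(ȳ) = √(0.023956854) = 0.1548.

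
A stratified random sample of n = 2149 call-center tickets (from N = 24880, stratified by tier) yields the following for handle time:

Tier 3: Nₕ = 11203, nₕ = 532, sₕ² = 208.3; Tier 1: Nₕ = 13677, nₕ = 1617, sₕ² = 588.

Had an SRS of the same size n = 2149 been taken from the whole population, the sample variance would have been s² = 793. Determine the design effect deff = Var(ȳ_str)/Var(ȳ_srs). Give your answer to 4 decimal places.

0.5117

Var(ȳ_str) = Σ Wₕ²(1−fₕ)sₕ²/nₕ with Wₕ = Nₕ/24880:
  Tier 3: (11203/24880)²·(1−532/11203)·208.3/532 = 0.07561646
  Tier 1: (13677/24880)²·(1−1617/13677)·588/1617 = 0.096895746
  → Var(ȳ_str) = 0.17251221.
Var(ȳ_srs) = (1 − 2149/24880)·793/2149 = 0.33713585.
deff = 0.17251221 / 0.33713585 = 0.5117.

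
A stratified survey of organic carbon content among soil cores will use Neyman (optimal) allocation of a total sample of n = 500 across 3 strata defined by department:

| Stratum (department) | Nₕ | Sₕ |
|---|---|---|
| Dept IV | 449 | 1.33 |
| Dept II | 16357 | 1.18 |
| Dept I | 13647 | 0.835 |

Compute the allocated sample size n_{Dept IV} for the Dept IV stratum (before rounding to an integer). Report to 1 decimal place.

Neyman allocation: nₕ = n·NₕSₕ / Σⱼ NⱼSⱼ.
Σ NⱼSⱼ = 449·1.33 + 16357·1.18 + 13647·0.835 = 31293.675.
n_{Dept IV} = 500·449·1.33 / 31293.675 = 9.5.

9.5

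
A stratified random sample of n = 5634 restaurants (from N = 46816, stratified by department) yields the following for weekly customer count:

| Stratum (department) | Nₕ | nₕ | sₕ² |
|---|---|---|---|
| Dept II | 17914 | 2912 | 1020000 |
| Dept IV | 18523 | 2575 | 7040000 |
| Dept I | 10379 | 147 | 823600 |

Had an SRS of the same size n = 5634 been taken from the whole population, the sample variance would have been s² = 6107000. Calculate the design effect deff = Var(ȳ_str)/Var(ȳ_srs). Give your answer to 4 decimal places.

0.7162

Var(ȳ_str) = Σ Wₕ²(1−fₕ)sₕ²/nₕ with Wₕ = Nₕ/46816:
  Dept II: (17914/46816)²·(1−2912/17914)·1020000/2912 = 42.949877
  Dept IV: (18523/46816)²·(1−2575/18523)·7040000/2575 = 368.48887
  Dept I: (10379/46816)²·(1−147/10379)·823600/147 = 271.47287
  → Var(ȳ_str) = 682.91162.
Var(ȳ_srs) = (1 − 5634/46816)·6107000/5634 = 953.50771.
deff = 682.91162 / 953.50771 = 0.7162.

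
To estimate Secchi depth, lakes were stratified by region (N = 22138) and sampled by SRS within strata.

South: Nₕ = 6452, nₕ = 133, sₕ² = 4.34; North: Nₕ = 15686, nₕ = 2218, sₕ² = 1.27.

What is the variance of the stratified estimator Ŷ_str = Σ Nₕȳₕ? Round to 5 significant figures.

1.4514 × 10^6

Var(Ŷ_str) = Σₕ Nₕ²(1 − fₕ)sₕ²/nₕ.
South: 6452²·(1 − 133/6452)·4.34/133 = 1.3303956 × 10^6.
North: 15686²·(1 − 2218/15686)·1.27/2218 = 120964.38.
Sum = 1.45136 × 10^6.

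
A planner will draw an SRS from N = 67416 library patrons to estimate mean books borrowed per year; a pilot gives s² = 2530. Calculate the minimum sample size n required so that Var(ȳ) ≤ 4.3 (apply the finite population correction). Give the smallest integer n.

584

Without fpc, n₀ = s²/D = 2530/4.3 = 588.3721.
With fpc, (1 − n/N)·s²/n ≤ D requires n ≥ n₀/(1 + n₀/N) = 588.3721/(1 + 588.3721/67416) = 583.2815.
Rounding up, n = 584.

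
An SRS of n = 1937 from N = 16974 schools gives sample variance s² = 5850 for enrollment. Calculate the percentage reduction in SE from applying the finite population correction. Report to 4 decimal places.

5.8786

f = n/N = 1937/16974 = 0.11411571.
SE_no-fpc = √(s²/n) = 1.7378533; SE_fpc = √((1−f)s²/n) = 1.6356924.
Ratio = √(1−f) = 0.94121427. Reduction = 100·(1 − 0.94121427) = 5.8786%.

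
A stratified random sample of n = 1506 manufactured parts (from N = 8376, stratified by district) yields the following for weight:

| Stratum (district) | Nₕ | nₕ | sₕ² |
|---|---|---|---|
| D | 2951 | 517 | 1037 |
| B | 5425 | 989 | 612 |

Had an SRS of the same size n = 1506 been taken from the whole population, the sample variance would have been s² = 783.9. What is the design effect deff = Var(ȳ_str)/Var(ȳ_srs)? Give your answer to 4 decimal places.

0.9782

Var(ȳ_str) = Σ Wₕ²(1−fₕ)sₕ²/nₕ with Wₕ = Nₕ/8376:
  D: (2951/8376)²·(1−517/2951)·1037/517 = 0.20535471
  B: (5425/8376)²·(1−989/5425)·612/989 = 0.2122624
  → Var(ȳ_str) = 0.41761711.
Var(ȳ_srs) = (1 − 1506/8376)·783.9/1506 = 0.4269291.
deff = 0.41761711 / 0.4269291 = 0.9782.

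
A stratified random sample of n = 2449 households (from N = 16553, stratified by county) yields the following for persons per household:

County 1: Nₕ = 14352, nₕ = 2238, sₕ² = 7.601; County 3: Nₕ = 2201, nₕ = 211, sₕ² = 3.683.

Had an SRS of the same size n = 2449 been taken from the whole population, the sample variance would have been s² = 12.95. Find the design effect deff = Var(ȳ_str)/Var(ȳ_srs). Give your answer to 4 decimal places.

0.5402

Var(ȳ_str) = Σ Wₕ²(1−fₕ)sₕ²/nₕ with Wₕ = Nₕ/16553:
  County 1: (14352/16553)²·(1−2238/14352)·7.601/2238 = 0.0021550493
  County 3: (2201/16553)²·(1−211/2201)·3.683/211 = 2.7902232 × 10^-4
  → Var(ȳ_str) = 0.0024340716.
Var(ȳ_srs) = (1 − 2449/16553)·12.95/2449 = 0.0045055371.
deff = 0.0024340716 / 0.0045055371 = 0.5402.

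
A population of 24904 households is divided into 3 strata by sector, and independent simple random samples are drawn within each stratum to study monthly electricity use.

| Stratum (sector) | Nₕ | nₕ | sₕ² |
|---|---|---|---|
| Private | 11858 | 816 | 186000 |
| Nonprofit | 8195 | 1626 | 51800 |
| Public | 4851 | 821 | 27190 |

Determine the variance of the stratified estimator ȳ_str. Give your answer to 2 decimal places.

Var(ȳ_str) = Σₕ Wₕ²(1 − fₕ)sₕ²/nₕ with Wₕ = Nₕ/N, N = 24904.
Private: Wₕ = 0.47614841; term = 0.47614841²·(1 − 0.06881430)·186000/816 = 48.12201.
Nonprofit: Wₕ = 0.32906360; term = 0.32906360²·(1 − 0.19841367)·51800/1626 = 2.7651534.
Public: Wₕ = 0.19478799; term = 0.19478799²·(1 − 0.16924345)·27190/821 = 1.0439126.
Sum = 51.931076.

51.93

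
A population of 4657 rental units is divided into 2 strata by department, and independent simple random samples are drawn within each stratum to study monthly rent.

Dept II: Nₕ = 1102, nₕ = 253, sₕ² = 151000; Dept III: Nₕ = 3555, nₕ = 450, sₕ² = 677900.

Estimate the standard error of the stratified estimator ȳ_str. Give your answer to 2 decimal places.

28.15

Var(ȳ_str) = Σₕ Wₕ²(1 − fₕ)sₕ²/nₕ with Wₕ = Nₕ/N, N = 4657.
Dept II: Wₕ = 0.23663303; term = 0.23663303²·(1 − 0.22958258)·151000/253 = 25.747391.
Dept III: Wₕ = 0.76336697; term = 0.76336697²·(1 − 0.12658228)·677900/450 = 766.72894.
Sum = 792.47633.
SE = √(792.47633) = 28.15.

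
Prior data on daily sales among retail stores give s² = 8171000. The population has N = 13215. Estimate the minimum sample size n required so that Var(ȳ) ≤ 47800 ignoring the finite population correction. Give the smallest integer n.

Without fpc, n₀ = s²/D = 8171000/47800 = 170.9414.
Rounding up, n = 171.

171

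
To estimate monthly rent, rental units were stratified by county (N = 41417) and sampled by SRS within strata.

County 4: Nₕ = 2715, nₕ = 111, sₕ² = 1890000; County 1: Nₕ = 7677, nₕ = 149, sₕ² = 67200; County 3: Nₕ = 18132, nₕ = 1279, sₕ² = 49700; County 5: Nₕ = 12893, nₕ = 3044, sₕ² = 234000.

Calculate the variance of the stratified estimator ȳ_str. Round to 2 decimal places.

Var(ȳ_str) = Σₕ Wₕ²(1 − fₕ)sₕ²/nₕ with Wₕ = Nₕ/N, N = 41417.
County 4: Wₕ = 0.06555279; term = 0.06555279²·(1 − 0.04088398)·1890000/111 = 70.176606.
County 1: Wₕ = 0.18535867; term = 0.18535867²·(1 − 0.01940862)·67200/149 = 15.194866.
County 3: Wₕ = 0.43779125; term = 0.43779125²·(1 − 0.07053827)·49700/1279 = 6.9223173.
County 5: Wₕ = 0.31129729; term = 0.31129729²·(1 − 0.23609711)·234000/3044 = 5.6906261.
Sum = 97.984415.

97.98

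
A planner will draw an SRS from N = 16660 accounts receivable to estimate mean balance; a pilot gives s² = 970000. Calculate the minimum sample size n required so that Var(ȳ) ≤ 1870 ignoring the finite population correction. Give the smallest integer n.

Without fpc, n₀ = s²/D = 970000/1870 = 518.7166.
Rounding up, n = 519.

519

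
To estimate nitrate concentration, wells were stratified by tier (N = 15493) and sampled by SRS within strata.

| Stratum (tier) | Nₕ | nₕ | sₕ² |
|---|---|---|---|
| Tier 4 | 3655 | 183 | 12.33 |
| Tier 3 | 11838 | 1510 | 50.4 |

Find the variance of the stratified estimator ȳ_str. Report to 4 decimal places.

0.0206

Var(ȳ_str) = Σₕ Wₕ²(1 − fₕ)sₕ²/nₕ with Wₕ = Nₕ/N, N = 15493.
Tier 4: Wₕ = 0.23591299; term = 0.23591299²·(1 − 0.05006840)·12.33/183 = 0.0035621159.
Tier 3: Wₕ = 0.76408701; term = 0.76408701²·(1 − 0.12755533)·50.4/1510 = 0.017001104.
Sum = 0.02056322.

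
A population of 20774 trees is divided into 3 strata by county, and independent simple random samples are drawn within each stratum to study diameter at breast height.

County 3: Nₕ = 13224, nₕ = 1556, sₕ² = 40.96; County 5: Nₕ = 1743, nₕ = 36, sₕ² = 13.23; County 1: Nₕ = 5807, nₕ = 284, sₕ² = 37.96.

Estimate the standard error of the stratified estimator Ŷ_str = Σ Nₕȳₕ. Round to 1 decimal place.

3072.8

Var(Ŷ_str) = Σₕ Nₕ²(1 − fₕ)sₕ²/nₕ.
County 3: 13224²·(1 − 1556/13224)·40.96/1556 = 4.0617166 × 10^6.
County 5: 1743²·(1 − 36/1743)·13.23/36 = 1.0934231 × 10^6.
County 1: 5807²·(1 − 284/5807)·37.96/284 = 4.2868149 × 10^6.
Sum = 9.4419546 × 10^6.
SE = √(9.4419546 × 10^6) = 3072.8.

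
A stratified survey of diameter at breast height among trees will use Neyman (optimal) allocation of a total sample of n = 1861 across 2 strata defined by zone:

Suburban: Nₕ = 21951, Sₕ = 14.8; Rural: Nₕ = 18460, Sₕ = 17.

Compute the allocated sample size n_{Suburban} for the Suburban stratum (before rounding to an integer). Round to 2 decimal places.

Neyman allocation: nₕ = n·NₕSₕ / Σⱼ NⱼSⱼ.
Σ NⱼSⱼ = 21951·14.8 + 18460·17 = 638694.8.
n_{Suburban} = 1861·21951·14.8 / 638694.8 = 946.61.

946.61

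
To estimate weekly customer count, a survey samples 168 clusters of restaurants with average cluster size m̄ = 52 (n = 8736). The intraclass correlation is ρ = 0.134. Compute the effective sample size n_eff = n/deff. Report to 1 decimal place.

1115.1

deff = 1 + (52 − 1)·0.134 = 1 + 6.834 = 7.834.
n_eff = 8736 / 7.834 = 1115.1.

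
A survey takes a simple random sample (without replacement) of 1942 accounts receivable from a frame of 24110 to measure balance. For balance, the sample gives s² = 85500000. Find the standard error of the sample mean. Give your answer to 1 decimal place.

Under SRS without replacement, Var(ȳ) = (1 − f)·s²/n with f = n/N = 1942/24110 = 0.08054749.
Var(ȳ) = (1 − 0.08054749)·85500000/1942 = 0.91945251·44026.777 = 40480.53.
SE(ȳ) = √(40480.53) = 201.2.

201.2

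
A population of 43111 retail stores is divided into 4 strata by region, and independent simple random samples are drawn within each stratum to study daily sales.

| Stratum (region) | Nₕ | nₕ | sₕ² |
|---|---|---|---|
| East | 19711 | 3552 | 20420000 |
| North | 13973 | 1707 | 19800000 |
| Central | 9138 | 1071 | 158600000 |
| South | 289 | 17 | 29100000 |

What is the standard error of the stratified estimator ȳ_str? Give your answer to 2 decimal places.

89.45

Var(ȳ_str) = Σₕ Wₕ²(1 − fₕ)sₕ²/nₕ with Wₕ = Nₕ/N, N = 43111.
East: Wₕ = 0.45721510; term = 0.45721510²·(1 − 0.18020395)·20420000/3552 = 985.21207.
North: Wₕ = 0.32411681; term = 0.32411681²·(1 − 0.12216417)·19800000/1707 = 1069.6658.
Central: Wₕ = 0.21196446; term = 0.21196446²·(1 − 0.11720289)·158600000/1071 = 5873.5508.
South: Wₕ = 0.00670363; term = 0.00670363²·(1 − 0.05882353)·29100000/17 = 72.399342.
Sum = 8000.828.
SE = √(8000.828) = 89.45.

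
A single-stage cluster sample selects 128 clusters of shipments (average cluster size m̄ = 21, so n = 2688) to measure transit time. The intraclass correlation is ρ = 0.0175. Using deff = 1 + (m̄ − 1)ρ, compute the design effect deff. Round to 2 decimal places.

1.35

deff = 1 + (21 − 1)·0.0175 = 1 + 0.35 = 1.35.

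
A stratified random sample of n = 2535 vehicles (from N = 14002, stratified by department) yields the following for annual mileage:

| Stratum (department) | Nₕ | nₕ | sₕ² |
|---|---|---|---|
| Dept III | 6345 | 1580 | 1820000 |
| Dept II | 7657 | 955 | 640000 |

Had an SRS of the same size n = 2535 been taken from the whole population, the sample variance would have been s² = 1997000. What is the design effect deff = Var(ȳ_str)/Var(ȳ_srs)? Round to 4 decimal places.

0.5472

Var(ȳ_str) = Σ Wₕ²(1−fₕ)sₕ²/nₕ with Wₕ = Nₕ/14002:
  Dept III: (6345/14002)²·(1−1580/6345)·1820000/1580 = 177.63506
  Dept II: (7657/14002)²·(1−955/7657)·640000/955 = 175.41209
  → Var(ȳ_str) = 353.04715.
Var(ȳ_srs) = (1 − 2535/14002)·1997000/2535 = 645.14872.
deff = 353.04715 / 645.14872 = 0.5472.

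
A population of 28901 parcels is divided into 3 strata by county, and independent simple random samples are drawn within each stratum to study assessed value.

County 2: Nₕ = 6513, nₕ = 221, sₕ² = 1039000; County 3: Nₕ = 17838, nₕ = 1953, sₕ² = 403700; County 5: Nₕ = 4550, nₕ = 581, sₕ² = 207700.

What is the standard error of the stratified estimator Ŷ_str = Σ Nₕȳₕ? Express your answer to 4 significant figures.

507600

Var(Ŷ_str) = Σₕ Nₕ²(1 − fₕ)sₕ²/nₕ.
County 2: 6513²·(1 − 221/6513)·1039000/221 = 1.9266067 × 10^11.
County 3: 17838²·(1 − 1953/17838)·403700/1953 = 5.8571977 × 10^10.
County 5: 4550²·(1 − 581/4550)·207700/581 = 6.4558415 × 10^9.
Sum = 2.5768849 × 10^11.
SE = √(2.5768849 × 10^11) = 507600.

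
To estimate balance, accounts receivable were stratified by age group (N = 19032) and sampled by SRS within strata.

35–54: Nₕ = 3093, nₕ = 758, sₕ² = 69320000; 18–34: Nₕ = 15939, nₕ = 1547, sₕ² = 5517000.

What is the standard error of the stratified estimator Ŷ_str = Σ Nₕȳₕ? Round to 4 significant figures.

1.216 × 10^6

Var(Ŷ_str) = Σₕ Nₕ²(1 − fₕ)sₕ²/nₕ.
35–54: 3093²·(1 − 758/3093)·69320000/758 = 6.6047465 × 10^11.
18–34: 15939²·(1 − 1547/15939)·5517000/1547 = 8.1807833 × 10^11.
Sum = 1.478553 × 10^12.
SE = √(1.478553 × 10^12) = 1.216 × 10^6.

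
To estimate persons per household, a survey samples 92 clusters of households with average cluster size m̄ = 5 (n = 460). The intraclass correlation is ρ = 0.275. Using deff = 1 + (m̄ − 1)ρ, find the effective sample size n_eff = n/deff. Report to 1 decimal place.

219.0

deff = 1 + (5 − 1)·0.275 = 1 + 1.1 = 2.1.
n_eff = 460 / 2.1 = 219.0.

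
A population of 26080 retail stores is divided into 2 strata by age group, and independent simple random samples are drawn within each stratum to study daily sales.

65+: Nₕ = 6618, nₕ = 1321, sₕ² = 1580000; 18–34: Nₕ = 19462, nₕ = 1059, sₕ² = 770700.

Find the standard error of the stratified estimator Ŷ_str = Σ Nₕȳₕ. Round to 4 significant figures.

550100

Var(Ŷ_str) = Σₕ Nₕ²(1 − fₕ)sₕ²/nₕ.
65+: 6618²·(1 − 1321/6618)·1580000/1321 = 4.1928662 × 10^10.
18–34: 19462²·(1 − 1059/19462)·770700/1059 = 2.6065466 × 10^11.
Sum = 3.0258332 × 10^11.
SE = √(3.0258332 × 10^11) = 550100.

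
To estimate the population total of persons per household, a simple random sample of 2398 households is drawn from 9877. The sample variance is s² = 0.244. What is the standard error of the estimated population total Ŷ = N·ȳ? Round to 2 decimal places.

Var(Ŷ) = N²·Var(ȳ) = N²·(1 − n/N)·s²/n.
f = 2398/9877 = 0.24278627; Var(ȳ) = 0.75721373·0.244/2398 = 7.7047602 × 10^-5.
Var(Ŷ) = 9877² · (7.7047602 × 10^-5) = 7516.3888.
SE(Ŷ) = √(7516.3888) = 86.70.

86.70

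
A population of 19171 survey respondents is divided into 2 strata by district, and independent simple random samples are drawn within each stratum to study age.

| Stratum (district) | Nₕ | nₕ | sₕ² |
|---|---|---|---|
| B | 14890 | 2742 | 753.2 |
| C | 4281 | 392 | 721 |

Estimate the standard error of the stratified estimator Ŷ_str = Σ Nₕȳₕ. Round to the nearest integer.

Var(Ŷ_str) = Σₕ Nₕ²(1 − fₕ)sₕ²/nₕ.
B: 14890²·(1 − 2742/14890)·753.2/2742 = 4.968695 × 10^7.
C: 4281²·(1 − 392/4281)·721/392 = 3.0621917 × 10^7.
Sum = 8.0308867 × 10^7.
SE = √(8.0308867 × 10^7) = 8962.

8962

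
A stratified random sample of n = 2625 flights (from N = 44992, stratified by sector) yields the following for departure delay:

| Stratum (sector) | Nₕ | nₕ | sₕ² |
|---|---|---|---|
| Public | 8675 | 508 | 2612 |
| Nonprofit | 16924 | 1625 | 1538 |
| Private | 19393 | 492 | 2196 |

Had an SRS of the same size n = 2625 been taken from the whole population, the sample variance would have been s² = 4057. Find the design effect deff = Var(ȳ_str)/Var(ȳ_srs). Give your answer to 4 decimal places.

0.7622

Var(ȳ_str) = Σ Wₕ²(1−fₕ)sₕ²/nₕ with Wₕ = Nₕ/44992:
  Public: (8675/44992)²·(1−508/8675)·2612/508 = 0.17995789
  Nonprofit: (16924/44992)²·(1−1625/16924)·1538/1625 = 0.12105938
  Private: (19393/44992)²·(1−492/19393)·2196/492 = 0.80821408
  → Var(ȳ_str) = 1.1092314.
Var(ȳ_srs) = (1 − 2625/44992)·4057/2625 = 1.4553522.
deff = 1.1092314 / 1.4553522 = 0.7622.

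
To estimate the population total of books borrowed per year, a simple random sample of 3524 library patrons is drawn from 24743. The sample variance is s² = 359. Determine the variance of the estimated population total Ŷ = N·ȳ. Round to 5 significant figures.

Var(Ŷ) = N²·Var(ȳ) = N²·(1 − n/N)·s²/n.
f = 3524/24743 = 0.14242412; Var(ȳ) = 0.85757588·359/3524 = 0.087363718.
Var(Ŷ) = 24743² · 0.087363718 = 5.348547 × 10^7.

5.3485 × 10^7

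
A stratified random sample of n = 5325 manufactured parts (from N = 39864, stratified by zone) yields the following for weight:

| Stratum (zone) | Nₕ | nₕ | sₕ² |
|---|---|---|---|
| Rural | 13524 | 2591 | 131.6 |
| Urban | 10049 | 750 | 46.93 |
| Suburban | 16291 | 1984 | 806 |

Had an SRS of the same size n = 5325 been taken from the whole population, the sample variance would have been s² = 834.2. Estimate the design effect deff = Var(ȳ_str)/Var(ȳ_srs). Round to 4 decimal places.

0.5009

Var(ȳ_str) = Σ Wₕ²(1−fₕ)sₕ²/nₕ with Wₕ = Nₕ/39864:
  Rural: (13524/39864)²·(1−2591/13524)·131.6/2591 = 0.0047257554
  Urban: (10049/39864)²·(1−750/10049)·46.93/750 = 0.0036794816
  Suburban: (16291/39864)²·(1−1984/16291)·806/1984 = 0.059583766
  → Var(ȳ_str) = 0.067989003.
Var(ȳ_srs) = (1 − 5325/39864)·834.2/5325 = 0.13573113.
deff = 0.067989003 / 0.13573113 = 0.5009.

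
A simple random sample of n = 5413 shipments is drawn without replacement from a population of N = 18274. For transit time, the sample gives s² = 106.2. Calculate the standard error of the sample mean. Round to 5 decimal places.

0.11751

Under SRS without replacement, Var(ȳ) = (1 − f)·s²/n with f = n/N = 5413/18274 = 0.29621320.
Var(ȳ) = (1 − 0.29621320)·106.2/5413 = 0.70378680·0.019619435 = 0.013807899.
SE(ȳ) = √(0.013807899) = 0.11751.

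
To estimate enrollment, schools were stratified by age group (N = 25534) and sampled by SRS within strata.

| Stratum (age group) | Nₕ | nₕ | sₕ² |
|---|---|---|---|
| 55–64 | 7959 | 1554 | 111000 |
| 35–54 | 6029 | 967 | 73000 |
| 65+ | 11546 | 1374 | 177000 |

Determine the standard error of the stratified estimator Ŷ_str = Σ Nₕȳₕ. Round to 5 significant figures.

145170

Var(Ŷ_str) = Σₕ Nₕ²(1 − fₕ)sₕ²/nₕ.
55–64: 7959²·(1 − 1554/7959)·111000/1554 = 3.6412425 × 10^9.
35–54: 6029²·(1 − 967/6029)·73000/967 = 2.303901 × 10^9.
65+: 11546²·(1 − 1374/11546)·177000/1374 = 1.5129495 × 10^10.
Sum = 2.1074639 × 10^10.
SE = √(2.1074639 × 10^10) = 145170.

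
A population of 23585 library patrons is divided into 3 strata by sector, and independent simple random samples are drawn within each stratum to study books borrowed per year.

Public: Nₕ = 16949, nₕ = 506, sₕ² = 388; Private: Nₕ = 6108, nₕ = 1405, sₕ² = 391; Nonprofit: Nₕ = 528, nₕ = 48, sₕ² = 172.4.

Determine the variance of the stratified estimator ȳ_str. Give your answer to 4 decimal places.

Var(ȳ_str) = Σₕ Wₕ²(1 − fₕ)sₕ²/nₕ with Wₕ = Nₕ/N, N = 23585.
Public: Wₕ = 0.71863473; term = 0.71863473²·(1 − 0.02985427)·388/506 = 0.38417985.
Private: Wₕ = 0.25897816; term = 0.25897816²·(1 − 0.23002620)·391/1405 = 0.014371519.
Nonprofit: Wₕ = 0.02238711; term = 0.02238711²·(1 − 0.09090909)·172.4/48 = 0.0016364375.
Sum = 0.40018781.

0.4002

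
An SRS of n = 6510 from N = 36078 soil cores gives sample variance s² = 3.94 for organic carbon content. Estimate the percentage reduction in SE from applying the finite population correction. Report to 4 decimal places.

f = n/N = 6510/36078 = 0.18044237.
SE_no-fpc = √(s²/n) = 0.024601275; SE_fpc = √((1−f)s²/n) = 0.022271392.
Ratio = √(1−f) = 0.90529422. Reduction = 100·(1 − 0.90529422) = 9.4706%.

9.4706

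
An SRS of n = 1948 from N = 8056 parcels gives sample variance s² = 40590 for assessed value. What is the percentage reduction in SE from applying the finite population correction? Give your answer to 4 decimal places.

f = n/N = 1948/8056 = 0.24180735.
SE_no-fpc = √(s²/n) = 4.5647295; SE_fpc = √((1−f)s²/n) = 3.9747044.
Ratio = √(1−f) = 0.87074259. Reduction = 100·(1 − 0.87074259) = 12.9257%.

12.9257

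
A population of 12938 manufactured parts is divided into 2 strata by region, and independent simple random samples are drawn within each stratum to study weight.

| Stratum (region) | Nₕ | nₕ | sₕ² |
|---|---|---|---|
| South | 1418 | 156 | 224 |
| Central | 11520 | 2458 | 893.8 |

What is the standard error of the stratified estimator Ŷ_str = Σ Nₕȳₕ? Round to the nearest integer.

6366

Var(Ŷ_str) = Σₕ Nₕ²(1 − fₕ)sₕ²/nₕ.
South: 1418²·(1 − 156/1418)·224/156 = 2.5695614 × 10^6.
Central: 11520²·(1 − 2458/11520)·893.8/2458 = 3.796077 × 10^7.
Sum = 4.0530331 × 10^7.
SE = √(4.0530331 × 10^7) = 6366.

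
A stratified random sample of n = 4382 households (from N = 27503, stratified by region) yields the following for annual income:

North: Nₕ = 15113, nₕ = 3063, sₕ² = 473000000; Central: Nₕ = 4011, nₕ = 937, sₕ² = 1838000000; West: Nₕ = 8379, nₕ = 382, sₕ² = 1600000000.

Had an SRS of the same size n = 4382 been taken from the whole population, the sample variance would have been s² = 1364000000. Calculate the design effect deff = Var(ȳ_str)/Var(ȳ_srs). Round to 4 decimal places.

Var(ȳ_str) = Σ Wₕ²(1−fₕ)sₕ²/nₕ with Wₕ = Nₕ/27503:
  North: (15113/27503)²·(1−3063/15113)·473000000/3063 = 37178.489
  Central: (4011/27503)²·(1−937/4011)·1838000000/937 = 31974.393
  West: (8379/27503)²·(1−382/8379)·1600000000/382 = 371035.76
  → Var(ȳ_str) = 440188.64.
Var(ȳ_srs) = (1 − 4382/27503)·1364000000/4382 = 261678.8.
deff = 440188.64 / 261678.8 = 1.6822.

1.6822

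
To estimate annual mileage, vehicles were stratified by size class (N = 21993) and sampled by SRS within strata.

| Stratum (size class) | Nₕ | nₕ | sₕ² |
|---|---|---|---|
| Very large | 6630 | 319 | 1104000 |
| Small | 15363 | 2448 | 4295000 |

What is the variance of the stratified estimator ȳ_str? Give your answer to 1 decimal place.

1019.1

Var(ȳ_str) = Σₕ Wₕ²(1 − fₕ)sₕ²/nₕ with Wₕ = Nₕ/N, N = 21993.
Very large: Wₕ = 0.30145956; term = 0.30145956²·(1 − 0.04811463)·1104000/319 = 299.37887.
Small: Wₕ = 0.69854044; term = 0.69854044²·(1 − 0.15934388)·4295000/2448 = 719.70289.
Sum = 1019.0818.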